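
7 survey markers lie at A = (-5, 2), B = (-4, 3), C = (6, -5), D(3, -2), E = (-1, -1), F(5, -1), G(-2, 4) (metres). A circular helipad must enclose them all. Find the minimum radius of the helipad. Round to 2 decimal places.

The farthest pair is A–C with squared distance 170. The circle on this segment as diameter has centre (0.5, -1.5) and r² = 170/4 = 42.5.
Check B: distance² to centre = 40.5 ≤ 42.5, so it lies inside.
All remaining points lie in this disk, and no smaller disk contains both endpoints, so this is the minimum enclosing circle.
r = √(42.5) ≈ 6.52.

6.52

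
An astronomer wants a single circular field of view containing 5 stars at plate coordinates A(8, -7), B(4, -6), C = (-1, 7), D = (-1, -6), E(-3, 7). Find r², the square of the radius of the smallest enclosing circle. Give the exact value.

79.25

The minimum enclosing circle of a finite set is fixed by two of the points (as a diameter) or three (as a circumcircle).
The farthest pair is A–E with squared distance 317. The circle on this segment as diameter has centre (2.5, 0) and r² = 317/4 = 79.25.
Check B: distance² to centre = 38.25 ≤ 79.25, so it lies inside.
All remaining points lie in this disk, and no smaller disk contains both endpoints, so this is the minimum enclosing circle.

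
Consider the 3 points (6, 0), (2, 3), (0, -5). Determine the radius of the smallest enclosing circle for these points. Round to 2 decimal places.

Call the three points A, B, C in the order given.
Side lengths²: AB² = 25, AC² = 61, BC² = 68.
Since BC² = 68 < 61 + 25 = 86, the triangle is acute, so the smallest enclosing circle is the circumcircle.
Circumcentre = (37/19, -47/38), r² = 25925/1444.
r = √(25925/1444) ≈ 4.24.

4.24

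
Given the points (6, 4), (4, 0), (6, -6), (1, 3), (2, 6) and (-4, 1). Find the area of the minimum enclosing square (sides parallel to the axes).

The bounding box has width 10 and height 12.
An axis-aligned square enclosing the set must have side ≥ max(width, height).
So the minimum side is max(10, 12) = 12.
Area = 12² = 144.

144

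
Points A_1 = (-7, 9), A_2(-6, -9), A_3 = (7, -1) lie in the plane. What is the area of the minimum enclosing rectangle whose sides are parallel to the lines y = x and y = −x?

252

In coordinates u = x + y, v = x − y the rectangle is axis-aligned; the map (x,y)→(u,v) scales areas by 2.
u-values: 2, -15, 6; range = 6 − (-15) = 21.
v-values: -16, 3, 8; range = 8 − (-16) = 24.
Area = (21 × 24) / 2 = 252.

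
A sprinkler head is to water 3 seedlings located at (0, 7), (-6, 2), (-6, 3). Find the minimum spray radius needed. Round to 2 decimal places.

3.91

Call the three points A, B, C in the order given.
Side lengths²: AB² = 61, AC² = 52, BC² = 1.
Since AB² = 61 ≥ 52 + 1 = 53, the angle opposite AB is not acute, so the smallest enclosing circle has AB as diameter.
Centre = midpoint of AB = (-3, 4.5), r² = 61/4 = 15.25.
r = √(15.25) ≈ 3.91.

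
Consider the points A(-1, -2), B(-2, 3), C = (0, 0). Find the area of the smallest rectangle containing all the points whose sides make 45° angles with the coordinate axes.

12

In coordinates u = x + y, v = x − y the rectangle is axis-aligned; the map (x,y)→(u,v) scales areas by 2.
u-values: -3, 1, 0; range = 1 − (-3) = 4.
v-values: 1, -5, 0; range = 1 − (-5) = 6.
Area = (4 × 6) / 2 = 12.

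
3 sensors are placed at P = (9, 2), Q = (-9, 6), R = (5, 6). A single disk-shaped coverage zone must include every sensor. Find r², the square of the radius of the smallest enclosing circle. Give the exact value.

Side lengths²: PQ² = 340, PR² = 32, QR² = 196.
Since PQ² = 340 ≥ 196 + 32 = 228, the angle opposite PQ is not acute, so the smallest enclosing circle has PQ as diameter.
Centre = midpoint of PQ = (0, 4), r² = 340/4 = 85.

85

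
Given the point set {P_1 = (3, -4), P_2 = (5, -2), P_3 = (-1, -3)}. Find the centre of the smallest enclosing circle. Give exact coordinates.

Side lengths²: P_1P_2² = 8, P_1P_3² = 17, P_2P_3² = 37.
Since P_2P_3² = 37 ≥ 17 + 8 = 25, the angle opposite P_2P_3 is not acute, so the smallest enclosing circle has P_2P_3 as diameter.
Centre = midpoint of P_2P_3 = (2, -2.5), r² = 37/4 = 9.25.
Centre = (2, -2.5).

(2, -2.5)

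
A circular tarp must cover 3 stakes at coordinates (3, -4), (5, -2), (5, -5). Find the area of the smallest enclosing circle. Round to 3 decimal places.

7.854

Call the three points A, B, C in the order given.
Side lengths²: AB² = 8, AC² = 5, BC² = 9.
Since BC² = 9 < 8 + 5 = 13, the triangle is acute, so the smallest enclosing circle is the circumcircle.
Circumcentre = (4.5, -3.5), r² = 2.5.
Area = π·r² = π·2.5 ≈ 7.854.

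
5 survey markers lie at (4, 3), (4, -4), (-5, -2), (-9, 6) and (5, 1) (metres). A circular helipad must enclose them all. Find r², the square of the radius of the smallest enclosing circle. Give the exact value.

The farthest pair is (4, -4)–(-9, 6) with squared distance 269. The circle on this segment as diameter has centre (-2.5, 1) and r² = 269/4 = 67.25.
Check (4, 3): distance² to centre = 46.25 ≤ 67.25, so it lies inside.
All remaining points lie in this disk, and no smaller disk contains both endpoints, so this is the minimum enclosing circle.

67.25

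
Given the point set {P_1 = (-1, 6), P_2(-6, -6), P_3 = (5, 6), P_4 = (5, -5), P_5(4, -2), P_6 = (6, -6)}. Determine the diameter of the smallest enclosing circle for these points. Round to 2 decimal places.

16.34

The minimum enclosing circle is determined by three boundary points: P_2, P_3, P_6.
Their circumcentre is (0, -11/24) with r² = 38425/576.
The farthest remaining point P_4 is at distance² 26281/576 ≤ 38425/576.
Diameter = 2r = 2√(38425/576) ≈ 16.34.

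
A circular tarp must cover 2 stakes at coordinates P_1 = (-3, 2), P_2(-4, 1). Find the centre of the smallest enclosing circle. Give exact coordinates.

(-3.5, 1.5)

The smallest circle enclosing two points has them as diameter endpoints.
Centre = midpoint = (-3.5, 1.5); r² = |P_1P_2|²/4 = 2/4 = 0.5.
Centre = (-3.5, 1.5).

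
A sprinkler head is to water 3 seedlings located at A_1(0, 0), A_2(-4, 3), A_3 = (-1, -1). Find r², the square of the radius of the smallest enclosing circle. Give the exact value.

625/98

Side lengths²: A_1A_2² = 25, A_1A_3² = 2, A_2A_3² = 25.
Since A_2A_3² = 25 < 25 + 2 = 27, the triangle is acute, so the smallest enclosing circle is the circumcircle.
Circumcentre = (-31/14, 17/14), r² = 625/98.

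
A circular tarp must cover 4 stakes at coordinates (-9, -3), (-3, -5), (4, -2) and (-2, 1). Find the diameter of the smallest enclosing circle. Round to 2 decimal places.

13.04

The farthest pair is (-9, -3)–(4, -2) with squared distance 170. The circle on this segment as diameter has centre (-2.5, -2.5) and r² = 170/4 = 42.5.
Check (-3, -5): distance² to centre = 6.5 ≤ 42.5, so it lies inside.
All remaining points lie in this disk, and no smaller disk contains both endpoints, so this is the minimum enclosing circle.
Diameter = 2r = 2√(42.5) ≈ 13.04.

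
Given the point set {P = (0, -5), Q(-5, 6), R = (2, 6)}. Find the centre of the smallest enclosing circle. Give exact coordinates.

Side lengths²: PQ² = 146, PR² = 125, QR² = 49.
Since PQ² = 146 < 125 + 49 = 174, the triangle is acute, so the smallest enclosing circle is the circumcircle.
Circumcentre = (-1.5, 21/22), r² = 9125/242.
Centre = (-1.5, 21/22).

(-1.5, 21/22)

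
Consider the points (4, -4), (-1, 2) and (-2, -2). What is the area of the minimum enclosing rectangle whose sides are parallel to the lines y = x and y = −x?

In coordinates u = x + y, v = x − y the rectangle is axis-aligned; the map (x,y)→(u,v) scales areas by 2.
u-values: 0, 1, -4; range = 1 − (-4) = 5.
v-values: 8, -3, 0; range = 8 − (-3) = 11.
Area = (5 × 11) / 2 = 27.5.

27.5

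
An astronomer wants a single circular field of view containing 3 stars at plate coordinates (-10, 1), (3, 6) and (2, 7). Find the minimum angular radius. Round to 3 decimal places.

6.964

Call the three points A, B, C in the order given.
Side lengths²: AB² = 194, AC² = 180, BC² = 2.
Since AB² = 194 ≥ 180 + 2 = 182, the angle opposite AB is not acute, so the smallest enclosing circle has AB as diameter.
Centre = midpoint of AB = (-3.5, 3.5), r² = 194/4 = 48.5.
r = √(48.5) ≈ 6.964.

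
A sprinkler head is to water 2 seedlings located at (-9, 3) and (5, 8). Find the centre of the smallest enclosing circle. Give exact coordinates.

The smallest circle enclosing two points has them as diameter endpoints.
Centre = midpoint = (-2, 5.5); r² = |(-9, 3)−(5, 8)|²/4 = 221/4 = 55.25.
Centre = (-2, 5.5).

(-2, 5.5)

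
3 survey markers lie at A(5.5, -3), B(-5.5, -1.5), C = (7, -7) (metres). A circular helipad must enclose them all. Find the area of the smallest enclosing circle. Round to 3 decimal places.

Side lengths²: AB² = 123.25, AC² = 18.25, BC² = 186.5.
Since BC² = 186.5 ≥ 123.25 + 18.25 = 141.5, the angle opposite BC is not acute, so the smallest enclosing circle has BC as diameter.
Centre = midpoint of BC = (0.75, -4.25), r² = 186.5/4 = 46.625.
Area = π·r² = π·46.625 ≈ 146.477.

146.477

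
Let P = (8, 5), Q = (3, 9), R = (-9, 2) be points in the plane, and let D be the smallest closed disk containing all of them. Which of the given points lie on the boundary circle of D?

Side lengths²: PQ² = 41, PR² = 298, QR² = 193.
Since PR² = 298 ≥ 193 + 41 = 234, the angle opposite PR is not acute, so the smallest enclosing circle has PR as diameter.
Centre = midpoint of PR = (-0.5, 3.5), r² = 298/4 = 74.5.
The points at distance exactly r from the centre are P, R — 2 points.

P, R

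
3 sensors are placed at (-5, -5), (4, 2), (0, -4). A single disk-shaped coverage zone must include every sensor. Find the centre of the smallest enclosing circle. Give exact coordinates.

Call the three points A, B, C in the order given.
Side lengths²: AB² = 130, AC² = 26, BC² = 52.
Since AB² = 130 ≥ 52 + 26 = 78, the angle opposite AB is not acute, so the smallest enclosing circle has AB as diameter.
Centre = midpoint of AB = (-0.5, -1.5), r² = 130/4 = 32.5.
Centre = (-0.5, -1.5).

(-0.5, -1.5)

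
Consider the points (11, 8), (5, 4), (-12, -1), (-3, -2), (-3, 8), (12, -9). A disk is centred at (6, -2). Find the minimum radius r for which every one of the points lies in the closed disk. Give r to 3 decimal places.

18.028

The required radius is the distance from (6, -2) to the farthest point.
Squared distances: 125, 37, 325, 81, 181, 85.
Maximum is 325, attained at (-12, -1).
r = √325 ≈ 18.028.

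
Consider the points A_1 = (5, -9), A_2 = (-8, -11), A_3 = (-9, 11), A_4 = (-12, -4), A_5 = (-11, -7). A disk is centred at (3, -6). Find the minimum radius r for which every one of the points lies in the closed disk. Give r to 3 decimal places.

20.809

The required radius is the distance from (3, -6) to the farthest point.
Squared distances: 13, 146, 433, 229, 197.
Maximum is 433, attained at A_3.
r = √433 ≈ 20.809.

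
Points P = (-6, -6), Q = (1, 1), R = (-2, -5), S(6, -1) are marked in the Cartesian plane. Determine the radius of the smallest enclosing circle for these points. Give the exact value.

The minimum enclosing circle of a finite set is fixed by two of the points (as a diameter) or three (as a circumcircle).
The farthest pair is P–S with squared distance 169. The circle on this segment as diameter has centre (0, -3.5) and r² = 169/4 = 42.25.
Check Q: distance² to centre = 21.25 ≤ 42.25, so it lies inside.
All remaining points lie in this disk, and no smaller disk contains both endpoints, so this is the minimum enclosing circle.
r = √(42.25) = 6.5.

6.5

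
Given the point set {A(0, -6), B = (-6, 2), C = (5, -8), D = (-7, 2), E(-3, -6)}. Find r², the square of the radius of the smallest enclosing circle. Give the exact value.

61

A smallest enclosing disk is always determined by at most three of the input points on its boundary.
The farthest pair is C–D with squared distance 244. The circle on this segment as diameter has centre (-1, -3) and r² = 244/4 = 61.
Check A: distance² to centre = 10 ≤ 61, so it lies inside.
All remaining points lie in this disk, and no smaller disk contains both endpoints, so this is the minimum enclosing circle.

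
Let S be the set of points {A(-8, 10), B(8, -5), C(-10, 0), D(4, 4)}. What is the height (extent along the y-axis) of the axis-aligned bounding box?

max y = 10, min y = -5, so height = 15.

15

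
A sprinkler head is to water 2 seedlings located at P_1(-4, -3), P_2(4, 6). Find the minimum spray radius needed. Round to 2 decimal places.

6.02

The smallest circle enclosing two points has them as diameter endpoints.
Centre = midpoint = (0, 1.5); r² = |P_1P_2|²/4 = 145/4 = 36.25.
r = √(36.25) ≈ 6.02.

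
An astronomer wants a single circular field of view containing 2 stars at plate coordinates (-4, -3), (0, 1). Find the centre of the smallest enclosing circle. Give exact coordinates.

The smallest circle enclosing two points has them as diameter endpoints.
Centre = midpoint = (-2, -1); r² = |(-4, -3)−(0, 1)|²/4 = 32/4 = 8.
Centre = (-2, -1).

(-2, -1)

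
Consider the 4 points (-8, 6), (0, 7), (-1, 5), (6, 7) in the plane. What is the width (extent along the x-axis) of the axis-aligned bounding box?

max x = 6, min x = -8, so width = 14.

14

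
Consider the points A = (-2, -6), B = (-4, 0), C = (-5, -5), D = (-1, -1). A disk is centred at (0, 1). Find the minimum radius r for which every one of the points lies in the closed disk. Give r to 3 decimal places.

The required radius is the distance from (0, 1) to the farthest point.
Squared distances: 53, 17, 61, 5.
Maximum is 61, attained at C.
r = √61 ≈ 7.810.

7.810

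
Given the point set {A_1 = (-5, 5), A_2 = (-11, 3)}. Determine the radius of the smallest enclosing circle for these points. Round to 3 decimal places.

3.162

The smallest circle enclosing two points has them as diameter endpoints.
Centre = midpoint = (-8, 4); r² = |A_1A_2|²/4 = 40/4 = 10.
r = √10 ≈ 3.162.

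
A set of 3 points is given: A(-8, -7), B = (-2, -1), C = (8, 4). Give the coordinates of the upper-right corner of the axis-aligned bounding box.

(8, 4)

x-range [-8, 8], y-range [-7, 4].
The upper-right corner is (8, 4).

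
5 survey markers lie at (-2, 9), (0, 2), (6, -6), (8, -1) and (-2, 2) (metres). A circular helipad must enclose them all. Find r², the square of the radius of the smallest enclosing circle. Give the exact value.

72.25

The minimum enclosing circle of a finite set is fixed by two of the points (as a diameter) or three (as a circumcircle).
The farthest pair is (-2, 9)–(6, -6) with squared distance 289. The circle on this segment as diameter has centre (2, 1.5) and r² = 289/4 = 72.25.
Check (0, 2): distance² to centre = 4.25 ≤ 72.25, so it lies inside.
All remaining points lie in this disk, and no smaller disk contains both endpoints, so this is the minimum enclosing circle.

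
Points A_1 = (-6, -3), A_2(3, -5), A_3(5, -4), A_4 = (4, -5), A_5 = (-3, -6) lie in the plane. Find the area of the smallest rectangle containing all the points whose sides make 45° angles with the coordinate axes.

In coordinates u = x + y, v = x − y the rectangle is axis-aligned; the map (x,y)→(u,v) scales areas by 2.
u-values: -9, -2, 1, -1, -9; range = 1 − (-9) = 10.
v-values: -3, 8, 9, 9, 3; range = 9 − (-3) = 12.
Area = (10 × 12) / 2 = 60.

60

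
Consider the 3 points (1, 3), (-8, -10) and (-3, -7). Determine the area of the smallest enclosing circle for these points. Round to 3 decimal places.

196.350

Call the three points A, B, C in the order given.
Side lengths²: AB² = 250, AC² = 116, BC² = 34.
Since AB² = 250 ≥ 116 + 34 = 150, the angle opposite AB is not acute, so the smallest enclosing circle has AB as diameter.
Centre = midpoint of AB = (-3.5, -3.5), r² = 250/4 = 62.5.
Area = π·r² = π·62.5 ≈ 196.350.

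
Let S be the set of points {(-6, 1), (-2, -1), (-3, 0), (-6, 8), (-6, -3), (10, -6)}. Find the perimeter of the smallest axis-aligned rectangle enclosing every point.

60

Width = max x − min x = 10 − (-6) = 16.
Height = max y − min y = 8 − (-6) = 14.
Perimeter = 2(16 + 14) = 60.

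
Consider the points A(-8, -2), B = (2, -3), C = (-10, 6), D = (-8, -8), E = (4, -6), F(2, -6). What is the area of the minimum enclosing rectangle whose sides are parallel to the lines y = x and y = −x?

In coordinates u = x + y, v = x − y the rectangle is axis-aligned; the map (x,y)→(u,v) scales areas by 2.
u-values: -10, -1, -4, -16, -2, -4; range = -1 − (-16) = 15.
v-values: -6, 5, -16, 0, 10, 8; range = 10 − (-16) = 26.
Area = (15 × 26) / 2 = 195.

195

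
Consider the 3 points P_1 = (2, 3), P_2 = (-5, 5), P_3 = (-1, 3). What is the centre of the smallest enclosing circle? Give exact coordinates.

(-1.5, 4)

Side lengths²: P_1P_2² = 53, P_1P_3² = 9, P_2P_3² = 20.
Since P_1P_2² = 53 ≥ 20 + 9 = 29, the angle opposite P_1P_2 is not acute, so the smallest enclosing circle has P_1P_2 as diameter.
Centre = midpoint of P_1P_2 = (-1.5, 4), r² = 53/4 = 13.25.
Centre = (-1.5, 4).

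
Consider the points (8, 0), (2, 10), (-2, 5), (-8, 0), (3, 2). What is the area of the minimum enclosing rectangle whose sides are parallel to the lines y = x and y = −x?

160

In coordinates u = x + y, v = x − y the rectangle is axis-aligned; the map (x,y)→(u,v) scales areas by 2.
u-values: 8, 12, 3, -8, 5; range = 12 − (-8) = 20.
v-values: 8, -8, -7, -8, 1; range = 8 − (-8) = 16.
Area = (20 × 16) / 2 = 160.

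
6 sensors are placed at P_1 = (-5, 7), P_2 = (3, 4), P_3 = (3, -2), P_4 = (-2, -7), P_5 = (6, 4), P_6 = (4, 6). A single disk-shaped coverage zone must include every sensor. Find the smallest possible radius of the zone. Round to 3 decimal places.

The minimum enclosing circle of a finite set is fixed by two of the points (as a diameter) or three (as a circumcircle).
The minimum enclosing circle is determined by three boundary points: P_1, P_4, P_5.
Their circumcentre is (-49/58, 33/58) with r² = 98605/1682.
The farthest remaining point P_6 is at distance² 89093/1682 ≤ 98605/1682.
r = √(98605/1682) ≈ 7.657.

7.657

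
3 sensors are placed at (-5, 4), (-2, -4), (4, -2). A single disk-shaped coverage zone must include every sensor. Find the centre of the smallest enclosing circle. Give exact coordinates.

(-0.5, 1)

Call the three points A, B, C in the order given.
Side lengths²: AB² = 73, AC² = 117, BC² = 40.
Since AC² = 117 ≥ 73 + 40 = 113, the angle opposite AC is not acute, so the smallest enclosing circle has AC as diameter.
Centre = midpoint of AC = (-0.5, 1), r² = 117/4 = 29.25.
Centre = (-0.5, 1).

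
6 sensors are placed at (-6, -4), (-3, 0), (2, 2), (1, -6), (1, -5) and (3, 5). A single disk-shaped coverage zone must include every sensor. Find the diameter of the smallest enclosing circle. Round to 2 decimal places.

12.79

A smallest enclosing disk is always determined by at most three of the input points on its boundary.
The minimum enclosing circle is determined by three boundary points: (-6, -4), (1, -6), (3, 5).
Their circumcentre is (-19/18, 1/18) with r² = 6625/162.
The farthest remaining point (1, -5) is at distance² 4825/162 ≤ 6625/162.
Diameter = 2r = 2√(6625/162) ≈ 12.79.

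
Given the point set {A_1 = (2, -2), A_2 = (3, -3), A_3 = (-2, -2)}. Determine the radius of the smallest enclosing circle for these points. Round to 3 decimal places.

2.550

Side lengths²: A_1A_2² = 2, A_1A_3² = 16, A_2A_3² = 26.
Since A_2A_3² = 26 ≥ 16 + 2 = 18, the angle opposite A_2A_3 is not acute, so the smallest enclosing circle has A_2A_3 as diameter.
Centre = midpoint of A_2A_3 = (0.5, -2.5), r² = 26/4 = 6.5.
r = √(6.5) ≈ 2.550.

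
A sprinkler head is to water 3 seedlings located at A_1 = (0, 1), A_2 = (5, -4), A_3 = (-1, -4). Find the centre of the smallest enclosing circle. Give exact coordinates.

(2, -2)

Side lengths²: A_1A_2² = 50, A_1A_3² = 26, A_2A_3² = 36.
Since A_1A_2² = 50 < 36 + 26 = 62, the triangle is acute, so the smallest enclosing circle is the circumcircle.
Circumcentre = (2, -2), r² = 13.
Centre = (2, -2).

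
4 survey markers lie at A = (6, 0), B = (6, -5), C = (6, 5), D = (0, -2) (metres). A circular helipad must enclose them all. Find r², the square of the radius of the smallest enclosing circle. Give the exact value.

26.5625

The minimum enclosing circle is determined by three boundary points: B, C, D.
Their circumcentre is (4.75, 0) with r² = 26.5625.
The farthest remaining point A is at distance² 1.5625 ≤ 26.5625.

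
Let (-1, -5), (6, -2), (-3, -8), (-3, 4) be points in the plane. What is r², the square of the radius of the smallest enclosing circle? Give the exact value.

42.25

The minimum enclosing circle of a finite set is fixed by two of the points (as a diameter) or three (as a circumcircle).
The minimum enclosing circle is determined by three boundary points: (6, -2), (-3, -8), (-3, 4).
Their circumcentre is (-0.5, -2) with r² = 42.25.
The farthest remaining point (-1, -5) is at distance² 9.25 ≤ 42.25.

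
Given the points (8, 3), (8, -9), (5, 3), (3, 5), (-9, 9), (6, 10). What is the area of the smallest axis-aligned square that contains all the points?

361

The bounding box has width 17 and height 19.
An axis-aligned square enclosing the set must have side ≥ max(width, height).
So the minimum side is max(17, 19) = 19.
Area = 19² = 361.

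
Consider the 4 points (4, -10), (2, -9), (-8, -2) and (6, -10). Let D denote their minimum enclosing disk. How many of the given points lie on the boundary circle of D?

2

A smallest enclosing disk is always determined by at most three of the input points on its boundary.
The farthest pair is (-8, -2)–(6, -10) with squared distance 260. The circle on this segment as diameter has centre (-1, -6) and r² = 260/4 = 65.
Check (4, -10): distance² to centre = 41 ≤ 65, so it lies inside.
All remaining points lie in this disk, and no smaller disk contains both endpoints, so this is the minimum enclosing circle.
The points at distance exactly r from the centre are (-8, -2), (6, -10) — 2 points.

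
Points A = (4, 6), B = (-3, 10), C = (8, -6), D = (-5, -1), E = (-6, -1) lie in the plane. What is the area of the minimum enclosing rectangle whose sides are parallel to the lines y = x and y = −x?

229.5

In coordinates u = x + y, v = x − y the rectangle is axis-aligned; the map (x,y)→(u,v) scales areas by 2.
u-values: 10, 7, 2, -6, -7; range = 10 − (-7) = 17.
v-values: -2, -13, 14, -4, -5; range = 14 − (-13) = 27.
Area = (17 × 27) / 2 = 229.5.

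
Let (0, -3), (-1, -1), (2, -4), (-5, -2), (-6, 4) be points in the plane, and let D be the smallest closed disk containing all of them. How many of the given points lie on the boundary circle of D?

2

A smallest enclosing disk is always determined by at most three of the input points on its boundary.
The farthest pair is (2, -4)–(-6, 4) with squared distance 128. The circle on this segment as diameter has centre (-2, 0) and r² = 128/4 = 32.
Check (0, -3): distance² to centre = 13 ≤ 32, so it lies inside.
All remaining points lie in this disk, and no smaller disk contains both endpoints, so this is the minimum enclosing circle.
The points at distance exactly r from the centre are (2, -4), (-6, 4) — 2 points.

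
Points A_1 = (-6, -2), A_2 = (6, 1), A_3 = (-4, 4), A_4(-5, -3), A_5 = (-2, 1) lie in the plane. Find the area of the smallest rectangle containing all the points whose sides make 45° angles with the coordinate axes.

In coordinates u = x + y, v = x − y the rectangle is axis-aligned; the map (x,y)→(u,v) scales areas by 2.
u-values: -8, 7, 0, -8, -1; range = 7 − (-8) = 15.
v-values: -4, 5, -8, -2, -3; range = 5 − (-8) = 13.
Area = (15 × 13) / 2 = 97.5.

97.5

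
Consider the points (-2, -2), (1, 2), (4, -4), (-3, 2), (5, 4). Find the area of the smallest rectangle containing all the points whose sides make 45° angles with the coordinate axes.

84.5

In coordinates u = x + y, v = x − y the rectangle is axis-aligned; the map (x,y)→(u,v) scales areas by 2.
u-values: -4, 3, 0, -1, 9; range = 9 − (-4) = 13.
v-values: 0, -1, 8, -5, 1; range = 8 − (-5) = 13.
Area = (13 × 13) / 2 = 84.5.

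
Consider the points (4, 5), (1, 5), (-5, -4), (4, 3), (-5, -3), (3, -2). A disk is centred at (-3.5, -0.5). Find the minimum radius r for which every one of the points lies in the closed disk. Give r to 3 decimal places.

The required radius is the distance from (-3.5, -0.5) to the farthest point.
Squared distances: 86.5, 50.5, 14.5, 68.5, 8.5, 44.5.
Maximum is 86.5, attained at (4, 5).
r = √(86.5) ≈ 9.301.

9.301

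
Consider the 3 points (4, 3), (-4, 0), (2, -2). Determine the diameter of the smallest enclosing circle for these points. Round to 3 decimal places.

8.544

Call the three points A, B, C in the order given.
Side lengths²: AB² = 73, AC² = 29, BC² = 40.
Since AB² = 73 ≥ 40 + 29 = 69, the angle opposite AB is not acute, so the smallest enclosing circle has AB as diameter.
Centre = midpoint of AB = (0, 1.5), r² = 73/4 = 18.25.
Diameter = 2r = 2√(18.25) ≈ 8.544.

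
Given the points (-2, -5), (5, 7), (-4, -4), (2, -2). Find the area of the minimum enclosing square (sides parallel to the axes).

The bounding box has width 9 and height 12.
An axis-aligned square enclosing the set must have side ≥ max(width, height).
So the minimum side is max(9, 12) = 12.
Area = 12² = 144.

144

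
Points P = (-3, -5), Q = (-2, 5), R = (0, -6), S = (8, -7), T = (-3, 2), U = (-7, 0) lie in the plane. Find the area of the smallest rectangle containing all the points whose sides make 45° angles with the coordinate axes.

121

In coordinates u = x + y, v = x − y the rectangle is axis-aligned; the map (x,y)→(u,v) scales areas by 2.
u-values: -8, 3, -6, 1, -1, -7; range = 3 − (-8) = 11.
v-values: 2, -7, 6, 15, -5, -7; range = 15 − (-7) = 22.
Area = (11 × 22) / 2 = 121.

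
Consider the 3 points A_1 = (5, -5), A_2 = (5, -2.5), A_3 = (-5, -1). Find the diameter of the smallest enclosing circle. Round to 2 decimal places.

Side lengths²: A_1A_2² = 6.25, A_1A_3² = 116, A_2A_3² = 102.25.
Since A_1A_3² = 116 ≥ 102.25 + 6.25 = 108.5, the angle opposite A_1A_3 is not acute, so the smallest enclosing circle has A_1A_3 as diameter.
Centre = midpoint of A_1A_3 = (0, -3), r² = 116/4 = 29.
Diameter = 2r = 2√29 ≈ 10.77.

10.77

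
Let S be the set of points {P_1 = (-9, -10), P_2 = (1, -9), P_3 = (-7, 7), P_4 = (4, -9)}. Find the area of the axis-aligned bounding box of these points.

221

x ranges over [-9, 4], width 13.
y ranges over [-10, 7], height 17.
Area = 13 × 17 = 221.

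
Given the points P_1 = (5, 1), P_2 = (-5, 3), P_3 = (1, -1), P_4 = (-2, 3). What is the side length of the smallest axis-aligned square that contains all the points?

The bounding box has width 10 and height 4.
An axis-aligned square enclosing the set must have side ≥ max(width, height).
So the minimum side is max(10, 4) = 10.

10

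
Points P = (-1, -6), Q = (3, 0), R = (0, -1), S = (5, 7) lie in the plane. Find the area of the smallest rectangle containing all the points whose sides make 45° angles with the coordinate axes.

In coordinates u = x + y, v = x − y the rectangle is axis-aligned; the map (x,y)→(u,v) scales areas by 2.
u-values: -7, 3, -1, 12; range = 12 − (-7) = 19.
v-values: 5, 3, 1, -2; range = 5 − (-2) = 7.
Area = (19 × 7) / 2 = 66.5.

66.5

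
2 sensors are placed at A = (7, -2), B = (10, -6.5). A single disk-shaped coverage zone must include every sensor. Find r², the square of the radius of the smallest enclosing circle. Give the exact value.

7.3125

The smallest circle enclosing two points has them as diameter endpoints.
Centre = midpoint = (8.5, -4.25); r² = |AB|²/4 = 29.25/4 = 7.3125.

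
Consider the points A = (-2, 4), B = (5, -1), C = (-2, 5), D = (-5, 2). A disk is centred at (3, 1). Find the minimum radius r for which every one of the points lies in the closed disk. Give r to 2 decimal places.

8.06

The required radius is the distance from (3, 1) to the farthest point.
Squared distances: 34, 8, 41, 65.
Maximum is 65, attained at D.
r = √65 ≈ 8.06.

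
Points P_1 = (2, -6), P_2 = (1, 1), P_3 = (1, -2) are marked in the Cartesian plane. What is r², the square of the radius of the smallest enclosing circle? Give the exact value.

Side lengths²: P_1P_2² = 50, P_1P_3² = 17, P_2P_3² = 9.
Since P_1P_2² = 50 ≥ 17 + 9 = 26, the angle opposite P_1P_2 is not acute, so the smallest enclosing circle has P_1P_2 as diameter.
Centre = midpoint of P_1P_2 = (1.5, -2.5), r² = 50/4 = 12.5.

12.5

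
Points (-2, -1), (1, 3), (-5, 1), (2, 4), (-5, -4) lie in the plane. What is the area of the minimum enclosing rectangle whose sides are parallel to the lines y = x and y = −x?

In coordinates u = x + y, v = x − y the rectangle is axis-aligned; the map (x,y)→(u,v) scales areas by 2.
u-values: -3, 4, -4, 6, -9; range = 6 − (-9) = 15.
v-values: -1, -2, -6, -2, -1; range = -1 − (-6) = 5.
Area = (15 × 5) / 2 = 37.5.

37.5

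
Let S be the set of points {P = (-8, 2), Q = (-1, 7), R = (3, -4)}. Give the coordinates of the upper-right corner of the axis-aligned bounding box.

x-range [-8, 3], y-range [-4, 7].
The upper-right corner is (3, 7).

(3, 7)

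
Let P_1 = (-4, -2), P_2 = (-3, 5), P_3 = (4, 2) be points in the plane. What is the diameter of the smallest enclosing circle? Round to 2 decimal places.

Side lengths²: P_1P_2² = 50, P_1P_3² = 80, P_2P_3² = 58.
Since P_1P_3² = 80 < 58 + 50 = 108, the triangle is acute, so the smallest enclosing circle is the circumcircle.
Circumcentre = (-7/13, 14/13), r² = 3625/169.
Diameter = 2r = 2√(3625/169) ≈ 9.26.

9.26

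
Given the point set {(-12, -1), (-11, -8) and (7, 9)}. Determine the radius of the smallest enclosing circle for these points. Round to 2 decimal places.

Call the three points A, B, C in the order given.
Side lengths²: AB² = 50, AC² = 461, BC² = 613.
Since BC² = 613 ≥ 461 + 50 = 511, the angle opposite BC is not acute, so the smallest enclosing circle has BC as diameter.
Centre = midpoint of BC = (-2, 0.5), r² = 613/4 = 153.25.
r = √(153.25) ≈ 12.38.

12.38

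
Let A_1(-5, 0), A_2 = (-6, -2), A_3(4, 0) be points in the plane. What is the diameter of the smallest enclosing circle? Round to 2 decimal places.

Side lengths²: A_1A_2² = 5, A_1A_3² = 81, A_2A_3² = 104.
Since A_2A_3² = 104 ≥ 81 + 5 = 86, the angle opposite A_2A_3 is not acute, so the smallest enclosing circle has A_2A_3 as diameter.
Centre = midpoint of A_2A_3 = (-1, -1), r² = 104/4 = 26.
Diameter = 2r = 2√26 ≈ 10.20.

10.20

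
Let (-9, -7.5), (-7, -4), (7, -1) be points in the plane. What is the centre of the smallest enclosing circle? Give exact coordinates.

Call the three points A, B, C in the order given.
Side lengths²: AB² = 16.25, AC² = 298.25, BC² = 205.
Since AC² = 298.25 ≥ 205 + 16.25 = 221.25, the angle opposite AC is not acute, so the smallest enclosing circle has AC as diameter.
Centre = midpoint of AC = (-1, -4.25), r² = 298.25/4 = 74.5625.
Centre = (-1, -4.25).

(-1, -4.25)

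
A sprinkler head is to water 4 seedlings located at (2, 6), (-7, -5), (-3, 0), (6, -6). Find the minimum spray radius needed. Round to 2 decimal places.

The minimum enclosing circle of a finite set is fixed by two of the points (as a diameter) or three (as a circumcircle).
The minimum enclosing circle is determined by three boundary points: (2, 6), (-7, -5), (6, -6).
Their circumcentre is (-7/38, -53/38) with r² = 42925/722.
The farthest remaining point (-3, 0) is at distance² 7129/722 ≤ 42925/722.
r = √(42925/722) ≈ 7.71.

7.71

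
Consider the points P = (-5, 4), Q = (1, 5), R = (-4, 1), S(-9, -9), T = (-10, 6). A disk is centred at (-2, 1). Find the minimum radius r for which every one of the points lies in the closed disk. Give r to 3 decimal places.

12.207

The required radius is the distance from (-2, 1) to the farthest point.
Squared distances: 18, 25, 4, 149, 89.
Maximum is 149, attained at S.
r = √149 ≈ 12.207.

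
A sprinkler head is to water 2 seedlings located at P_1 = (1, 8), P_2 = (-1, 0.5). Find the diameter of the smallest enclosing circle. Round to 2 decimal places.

The smallest circle enclosing two points has them as diameter endpoints.
Centre = midpoint = (0, 4.25); r² = |P_1P_2|²/4 = 60.25/4 = 15.0625.
Diameter = 2r = 2√(15.0625) ≈ 7.76.

7.76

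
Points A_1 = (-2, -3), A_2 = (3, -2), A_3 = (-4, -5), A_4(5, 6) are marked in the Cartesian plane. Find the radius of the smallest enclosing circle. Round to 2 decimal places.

7.11

The farthest pair is A_3–A_4 with squared distance 202. The circle on this segment as diameter has centre (0.5, 0.5) and r² = 202/4 = 50.5.
Check A_1: distance² to centre = 18.5 ≤ 50.5, so it lies inside.
All remaining points lie in this disk, and no smaller disk contains both endpoints, so this is the minimum enclosing circle.
r = √(50.5) ≈ 7.11.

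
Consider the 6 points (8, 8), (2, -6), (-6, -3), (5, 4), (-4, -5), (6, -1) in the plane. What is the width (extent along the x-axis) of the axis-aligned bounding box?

max x = 8, min x = -6, so width = 14.

14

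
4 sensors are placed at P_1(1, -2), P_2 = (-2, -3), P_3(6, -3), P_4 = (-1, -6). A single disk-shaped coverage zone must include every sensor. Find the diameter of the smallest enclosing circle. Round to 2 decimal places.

8.03

By Welzl's lemma the MEC is supported by two points (diametrically opposite) or three points (on a circumcircle).
The minimum enclosing circle is determined by three boundary points: P_2, P_3, P_4.
Their circumcentre is (2, -10/3) with r² = 145/9.
The farthest remaining point P_1 is at distance² 25/9 ≤ 145/9.
Diameter = 2r = 2√(145/9) ≈ 8.03.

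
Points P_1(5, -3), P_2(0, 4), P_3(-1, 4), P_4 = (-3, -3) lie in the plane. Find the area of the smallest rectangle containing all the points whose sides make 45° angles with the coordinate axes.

65

In coordinates u = x + y, v = x − y the rectangle is axis-aligned; the map (x,y)→(u,v) scales areas by 2.
u-values: 2, 4, 3, -6; range = 4 − (-6) = 10.
v-values: 8, -4, -5, 0; range = 8 − (-5) = 13.
Area = (10 × 13) / 2 = 65.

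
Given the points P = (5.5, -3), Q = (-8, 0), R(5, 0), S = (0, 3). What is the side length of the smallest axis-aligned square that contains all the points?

13.5

The bounding box has width 13.5 and height 6.
An axis-aligned square enclosing the set must have side ≥ max(width, height).
So the minimum side is max(13.5, 6) = 13.5.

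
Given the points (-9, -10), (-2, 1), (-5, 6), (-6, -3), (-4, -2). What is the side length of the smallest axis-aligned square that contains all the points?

16

The bounding box has width 7 and height 16.
An axis-aligned square enclosing the set must have side ≥ max(width, height).
So the minimum side is max(7, 16) = 16.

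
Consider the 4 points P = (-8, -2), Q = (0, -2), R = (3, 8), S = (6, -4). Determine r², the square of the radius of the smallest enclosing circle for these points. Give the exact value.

The minimum enclosing circle of a finite set is fixed by two of the points (as a diameter) or three (as a circumcircle).
The minimum enclosing circle is determined by three boundary points: P, R, S.
Their circumcentre is (-25/54, 41/54) with r² = 93925/1458.
The farthest remaining point Q is at distance² 11413/1458 ≤ 93925/1458.

93925/1458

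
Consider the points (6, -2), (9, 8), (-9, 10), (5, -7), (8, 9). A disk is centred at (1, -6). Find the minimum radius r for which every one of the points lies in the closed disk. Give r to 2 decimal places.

18.87

The required radius is the distance from (1, -6) to the farthest point.
Squared distances: 41, 260, 356, 17, 274.
Maximum is 356, attained at (-9, 10).
r = √356 ≈ 18.87.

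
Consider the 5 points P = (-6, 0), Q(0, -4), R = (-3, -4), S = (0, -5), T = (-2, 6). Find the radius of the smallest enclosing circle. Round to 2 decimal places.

5.59

A smallest enclosing disk is always determined by at most three of the input points on its boundary.
The farthest pair is S–T with squared distance 125. The circle on this segment as diameter has centre (-1, 0.5) and r² = 125/4 = 31.25.
Check P: distance² to centre = 25.25 ≤ 31.25, so it lies inside.
All remaining points lie in this disk, and no smaller disk contains both endpoints, so this is the minimum enclosing circle.
r = √(31.25) ≈ 5.59.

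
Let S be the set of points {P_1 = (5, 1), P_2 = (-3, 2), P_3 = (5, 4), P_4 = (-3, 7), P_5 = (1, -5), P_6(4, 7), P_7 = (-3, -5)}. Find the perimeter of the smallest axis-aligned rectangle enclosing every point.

40

Width = max x − min x = 5 − (-3) = 8.
Height = max y − min y = 7 − (-5) = 12.
Perimeter = 2(8 + 12) = 40.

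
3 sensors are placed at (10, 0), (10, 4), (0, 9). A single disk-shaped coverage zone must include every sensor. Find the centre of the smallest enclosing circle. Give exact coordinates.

Call the three points A, B, C in the order given.
Side lengths²: AB² = 16, AC² = 181, BC² = 125.
Since AC² = 181 ≥ 125 + 16 = 141, the angle opposite AC is not acute, so the smallest enclosing circle has AC as diameter.
Centre = midpoint of AC = (5, 4.5), r² = 181/4 = 45.25.
Centre = (5, 4.5).

(5, 4.5)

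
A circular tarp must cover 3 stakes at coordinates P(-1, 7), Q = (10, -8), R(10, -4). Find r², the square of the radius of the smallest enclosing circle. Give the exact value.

Side lengths²: PQ² = 346, PR² = 242, QR² = 16.
Since PQ² = 346 ≥ 242 + 16 = 258, the angle opposite PQ is not acute, so the smallest enclosing circle has PQ as diameter.
Centre = midpoint of PQ = (4.5, -0.5), r² = 346/4 = 86.5.

86.5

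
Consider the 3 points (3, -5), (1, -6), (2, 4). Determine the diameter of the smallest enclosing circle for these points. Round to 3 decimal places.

10.050

Call the three points A, B, C in the order given.
Side lengths²: AB² = 5, AC² = 82, BC² = 101.
Since BC² = 101 ≥ 82 + 5 = 87, the angle opposite BC is not acute, so the smallest enclosing circle has BC as diameter.
Centre = midpoint of BC = (1.5, -1), r² = 101/4 = 25.25.
Diameter = 2r = 2√(25.25) ≈ 10.050.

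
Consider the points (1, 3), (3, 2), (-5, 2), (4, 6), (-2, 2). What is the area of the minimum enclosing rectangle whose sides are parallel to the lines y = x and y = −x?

52

In coordinates u = x + y, v = x − y the rectangle is axis-aligned; the map (x,y)→(u,v) scales areas by 2.
u-values: 4, 5, -3, 10, 0; range = 10 − (-3) = 13.
v-values: -2, 1, -7, -2, -4; range = 1 − (-7) = 8.
Area = (13 × 8) / 2 = 52.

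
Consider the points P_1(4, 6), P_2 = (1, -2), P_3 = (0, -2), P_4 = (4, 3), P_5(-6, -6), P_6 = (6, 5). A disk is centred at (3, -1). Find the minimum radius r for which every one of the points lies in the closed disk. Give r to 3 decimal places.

10.296

The required radius is the distance from (3, -1) to the farthest point.
Squared distances: 50, 5, 10, 17, 106, 45.
Maximum is 106, attained at P_5.
r = √106 ≈ 10.296.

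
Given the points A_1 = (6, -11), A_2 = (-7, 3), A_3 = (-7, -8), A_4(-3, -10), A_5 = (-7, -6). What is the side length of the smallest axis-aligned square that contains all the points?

14

The bounding box has width 13 and height 14.
An axis-aligned square enclosing the set must have side ≥ max(width, height).
So the minimum side is max(13, 14) = 14.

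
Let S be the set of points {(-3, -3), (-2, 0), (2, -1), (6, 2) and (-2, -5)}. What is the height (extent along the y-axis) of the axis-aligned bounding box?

max y = 2, min y = -5, so height = 7.

7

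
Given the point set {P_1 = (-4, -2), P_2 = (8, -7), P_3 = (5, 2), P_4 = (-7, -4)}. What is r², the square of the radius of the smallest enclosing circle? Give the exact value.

2925/49

The minimum enclosing circle is determined by three boundary points: P_2, P_3, P_4.
Their circumcentre is (5/7, -31/7) with r² = 2925/49.
The farthest remaining point P_1 is at distance² 1378/49 ≤ 2925/49.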